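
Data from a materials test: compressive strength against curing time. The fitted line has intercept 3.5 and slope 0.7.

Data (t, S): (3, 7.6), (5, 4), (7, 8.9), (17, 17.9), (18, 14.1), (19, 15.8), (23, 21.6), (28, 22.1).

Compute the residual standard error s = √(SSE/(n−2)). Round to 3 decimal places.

t=3: Ŝ = 3.5 + 0.7·3 = 5.6; r = 7.6 − 5.6 = 2
t=5: Ŝ = 3.5 + 0.7·5 = 7; r = 4 − 7 = -3
t=7: Ŝ = 3.5 + 0.7·7 = 8.4; r = 8.9 − 8.4 = 0.5
t=17: Ŝ = 3.5 + 0.7·17 = 15.4; r = 17.9 − 15.4 = 2.5
t=18: Ŝ = 3.5 + 0.7·18 = 16.1; r = 14.1 − 16.1 = -2
t=19: Ŝ = 3.5 + 0.7·19 = 16.8; r = 15.8 − 16.8 = -1
t=23: Ŝ = 3.5 + 0.7·23 = 19.6; r = 21.6 − 19.6 = 2
t=28: Ŝ = 3.5 + 0.7·28 = 23.1; r = 22.1 − 23.1 = -1
SSE = 4 + 9 + 0.25 + 6.25 + 4 + 1 + 4 + 1 = 29.5
s = √(29.5/6) = √4.91667 ≈ 2.217

s = 2.217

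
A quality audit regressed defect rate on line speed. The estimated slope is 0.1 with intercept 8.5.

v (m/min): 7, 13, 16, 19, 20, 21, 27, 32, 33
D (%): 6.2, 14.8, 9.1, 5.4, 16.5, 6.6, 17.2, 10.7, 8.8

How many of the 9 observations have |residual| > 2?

7

v=7: ŷ = 8.5 + 0.1·7 = 9.2; r = 6.2 − 9.2 = -3
v=13: ŷ = 8.5 + 0.1·13 = 9.8; r = 14.8 − 9.8 = 5
v=16: ŷ = 8.5 + 0.1·16 = 10.1; r = 9.1 − 10.1 = -1
v=19: ŷ = 8.5 + 0.1·19 = 10.4; r = 5.4 − 10.4 = -5
v=20: ŷ = 8.5 + 0.1·20 = 10.5; r = 16.5 − 10.5 = 6
v=21: ŷ = 8.5 + 0.1·21 = 10.6; r = 6.6 − 10.6 = -4
v=27: ŷ = 8.5 + 0.1·27 = 11.2; r = 17.2 − 11.2 = 6
v=32: ŷ = 8.5 + 0.1·32 = 11.7; r = 10.7 − 11.7 = -1
v=33: ŷ = 8.5 + 0.1·33 = 11.8; r = 8.8 − 11.8 = -3
|r| > 2: v=7 (|r|=3), v=13 (|r|=5), v=19 (|r|=5), v=20 (|r|=6), v=21 (|r|=4), v=27 (|r|=6), v=33 (|r|=3) → 7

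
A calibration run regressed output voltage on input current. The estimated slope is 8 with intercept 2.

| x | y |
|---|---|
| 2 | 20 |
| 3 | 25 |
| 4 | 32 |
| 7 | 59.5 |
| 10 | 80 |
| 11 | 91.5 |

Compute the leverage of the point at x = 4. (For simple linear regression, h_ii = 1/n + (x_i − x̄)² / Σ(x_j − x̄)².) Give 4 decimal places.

x̄ = (2 + 3 + 4 + 7 + 10 + 11)/6 = 6.16667
Σ(x − x̄)² = 17.3611 + 10.0278 + 4.69444 + 0.694444 + 14.6944 + 23.3611 = 70.8333
h = 1/6 + (-2.16667)²/70.8333 = 0.166667 + 0.0662745 = 0.2329

h = 0.2329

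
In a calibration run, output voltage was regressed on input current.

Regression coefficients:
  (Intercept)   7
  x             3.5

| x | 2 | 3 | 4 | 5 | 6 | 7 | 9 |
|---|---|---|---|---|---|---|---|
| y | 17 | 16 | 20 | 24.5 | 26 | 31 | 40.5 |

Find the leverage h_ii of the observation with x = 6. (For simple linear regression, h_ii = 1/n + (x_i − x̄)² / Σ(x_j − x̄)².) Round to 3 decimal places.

x̄ = (2 + 3 + 4 + 5 + 6 + 7 + 9)/7 = 5.14286
Σ(x − x̄)² = 9.87755 + 4.59184 + 1.30612 + 0.0204082 + 0.734694 + 3.44898 + 14.8776 = 34.8571
h = 1/7 + (0.857143)²/34.8571 = 0.142857 + 0.0210773 = 0.164

h = 0.164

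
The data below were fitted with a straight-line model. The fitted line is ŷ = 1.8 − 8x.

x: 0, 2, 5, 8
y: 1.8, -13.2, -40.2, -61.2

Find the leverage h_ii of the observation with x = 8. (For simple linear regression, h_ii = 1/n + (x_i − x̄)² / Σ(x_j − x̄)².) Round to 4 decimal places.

x̄ = (0 + 2 + 5 + 8)/4 = 3.75
Σ(x − x̄)² = 14.0625 + 3.0625 + 1.5625 + 18.0625 = 36.75
h = 1/4 + (4.25)²/36.75 = 0.25 + 0.491497 = 0.7415

h = 0.7415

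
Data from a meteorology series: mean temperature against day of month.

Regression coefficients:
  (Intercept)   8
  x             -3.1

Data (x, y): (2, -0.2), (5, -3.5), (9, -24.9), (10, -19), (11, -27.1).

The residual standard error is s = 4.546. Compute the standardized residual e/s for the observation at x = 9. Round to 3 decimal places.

ŷ = 8 − 3.1·9 = -19.9
e = -24.9 − (-19.9) = -5
e/s = -5 / 4.546 = -1.100

-1.100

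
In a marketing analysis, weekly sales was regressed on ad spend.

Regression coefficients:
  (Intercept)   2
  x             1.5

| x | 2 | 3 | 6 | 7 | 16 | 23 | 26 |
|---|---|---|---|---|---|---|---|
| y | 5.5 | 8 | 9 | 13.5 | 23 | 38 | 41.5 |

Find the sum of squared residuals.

x=2: ŷ = 2 + 1.5·2 = 5; e = 5.5 − 5 = 0.5
x=3: ŷ = 2 + 1.5·3 = 6.5; e = 8 − 6.5 = 1.5
x=6: ŷ = 2 + 1.5·6 = 11; e = 9 − 11 = -2
x=7: ŷ = 2 + 1.5·7 = 12.5; e = 13.5 − 12.5 = 1
x=16: ŷ = 2 + 1.5·16 = 26; e = 23 − 26 = -3
x=23: ŷ = 2 + 1.5·23 = 36.5; e = 38 − 36.5 = 1.5
x=26: ŷ = 2 + 1.5·26 = 41; e = 41.5 − 41 = 0.5
SSE = 0.25 + 2.25 + 4 + 1 + 9 + 2.25 + 0.25 = 19

SSE = 19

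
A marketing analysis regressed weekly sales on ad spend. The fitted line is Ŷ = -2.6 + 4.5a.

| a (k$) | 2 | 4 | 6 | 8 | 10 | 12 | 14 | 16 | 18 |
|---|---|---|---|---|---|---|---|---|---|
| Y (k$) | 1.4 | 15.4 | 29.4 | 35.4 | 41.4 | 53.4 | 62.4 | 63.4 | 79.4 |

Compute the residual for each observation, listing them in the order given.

a=2: Ŷ = -2.6 + 4.5·2 = 6.4; r = 1.4 − 6.4 = -5
a=4: Ŷ = -2.6 + 4.5·4 = 15.4; r = 15.4 − 15.4 = 0
a=6: Ŷ = -2.6 + 4.5·6 = 24.4; r = 29.4 − 24.4 = 5
a=8: Ŷ = -2.6 + 4.5·8 = 33.4; r = 35.4 − 33.4 = 2
a=10: Ŷ = -2.6 + 4.5·10 = 42.4; r = 41.4 − 42.4 = -1
a=12: Ŷ = -2.6 + 4.5·12 = 51.4; r = 53.4 − 51.4 = 2
a=14: Ŷ = -2.6 + 4.5·14 = 60.4; r = 62.4 − 60.4 = 2
a=16: Ŷ = -2.6 + 4.5·16 = 69.4; r = 63.4 − 69.4 = -6
a=18: Ŷ = -2.6 + 4.5·18 = 78.4; r = 79.4 − 78.4 = 1

-5, 0, 5, 2, -1, 2, 2, -6, 1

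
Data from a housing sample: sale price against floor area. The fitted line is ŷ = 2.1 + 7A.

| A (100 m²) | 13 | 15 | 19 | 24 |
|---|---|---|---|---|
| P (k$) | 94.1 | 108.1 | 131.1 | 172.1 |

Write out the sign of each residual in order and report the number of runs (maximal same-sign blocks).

3 runs

A=13: ŷ = 2.1 + 7·13 = 93.1; r = 94.1 − 93.1 = 1
A=15: ŷ = 2.1 + 7·15 = 107.1; r = 108.1 − 107.1 = 1
A=19: ŷ = 2.1 + 7·19 = 135.1; r = 131.1 − 135.1 = -4
A=24: ŷ = 2.1 + 7·24 = 170.1; r = 172.1 − 170.1 = 2
Signs: + + − +
Runs: +×2, −×1, +×1 → 3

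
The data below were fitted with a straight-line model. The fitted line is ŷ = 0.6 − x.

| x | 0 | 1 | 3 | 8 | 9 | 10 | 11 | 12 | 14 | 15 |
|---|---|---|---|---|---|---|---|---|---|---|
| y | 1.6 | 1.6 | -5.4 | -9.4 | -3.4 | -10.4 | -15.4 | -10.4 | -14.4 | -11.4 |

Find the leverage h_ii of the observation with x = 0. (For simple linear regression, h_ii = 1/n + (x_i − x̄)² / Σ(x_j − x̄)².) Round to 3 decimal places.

h = 0.373

x̄ = (0 + 1 + 3 + 8 + 9 + 10 + 11 + 12 + 14 + 15)/10 = 8.3
Σ(x − x̄)² = 68.89 + 53.29 + 28.09 + 0.09 + 0.49 + 2.89 + 7.29 + 13.69 + 32.49 + 44.89 = 252.1
h = 1/10 + (-8.3)²/252.1 = 0.1 + 0.273265 = 0.373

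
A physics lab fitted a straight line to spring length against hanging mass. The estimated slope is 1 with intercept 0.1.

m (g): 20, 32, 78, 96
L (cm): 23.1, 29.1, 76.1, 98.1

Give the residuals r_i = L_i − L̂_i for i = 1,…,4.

3, -3, -2, 2

m=20: L̂ = 0.1 + 20 = 20.1; r = 23.1 − 20.1 = 3
m=32: L̂ = 0.1 + 32 = 32.1; r = 29.1 − 32.1 = -3
m=78: L̂ = 0.1 + 78 = 78.1; r = 76.1 − 78.1 = -2
m=96: L̂ = 0.1 + 96 = 96.1; r = 98.1 − 96.1 = 2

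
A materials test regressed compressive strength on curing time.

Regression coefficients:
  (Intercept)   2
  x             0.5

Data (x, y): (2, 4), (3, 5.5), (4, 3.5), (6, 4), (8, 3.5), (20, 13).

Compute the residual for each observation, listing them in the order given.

x=2: ŷ = 2 + 0.5·2 = 3; r = 4 − 3 = 1
x=3: ŷ = 2 + 0.5·3 = 3.5; r = 5.5 − 3.5 = 2
x=4: ŷ = 2 + 0.5·4 = 4; r = 3.5 − 4 = -0.5
x=6: ŷ = 2 + 0.5·6 = 5; r = 4 − 5 = -1
x=8: ŷ = 2 + 0.5·8 = 6; r = 3.5 − 6 = -2.5
x=20: ŷ = 2 + 0.5·20 = 12; r = 13 − 12 = 1

1, 2, -0.5, -1, -2.5, 1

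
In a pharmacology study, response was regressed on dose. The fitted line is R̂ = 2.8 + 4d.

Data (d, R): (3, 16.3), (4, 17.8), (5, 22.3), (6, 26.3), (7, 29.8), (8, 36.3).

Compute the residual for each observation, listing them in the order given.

1.5, -1, -0.5, -0.5, -1, 1.5

d=3: R̂ = 2.8 + 4·3 = 14.8; e = 16.3 − 14.8 = 1.5
d=4: R̂ = 2.8 + 4·4 = 18.8; e = 17.8 − 18.8 = -1
d=5: R̂ = 2.8 + 4·5 = 22.8; e = 22.3 − 22.8 = -0.5
d=6: R̂ = 2.8 + 4·6 = 26.8; e = 26.3 − 26.8 = -0.5
d=7: R̂ = 2.8 + 4·7 = 30.8; e = 29.8 − 30.8 = -1
d=8: R̂ = 2.8 + 4·8 = 34.8; e = 36.3 − 34.8 = 1.5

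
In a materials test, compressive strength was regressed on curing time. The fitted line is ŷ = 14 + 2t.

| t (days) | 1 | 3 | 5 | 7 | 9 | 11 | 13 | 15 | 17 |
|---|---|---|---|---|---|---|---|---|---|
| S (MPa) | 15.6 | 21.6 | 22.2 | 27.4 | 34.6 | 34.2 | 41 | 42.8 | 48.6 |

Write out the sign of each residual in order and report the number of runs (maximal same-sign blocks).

t=1: ŷ = 14 + 2·1 = 16; e = 15.6 − 16 = -0.4
t=3: ŷ = 14 + 2·3 = 20; e = 21.6 − 20 = 1.6
t=5: ŷ = 14 + 2·5 = 24; e = 22.2 − 24 = -1.8
t=7: ŷ = 14 + 2·7 = 28; e = 27.4 − 28 = -0.6
t=9: ŷ = 14 + 2·9 = 32; e = 34.6 − 32 = 2.6
t=11: ŷ = 14 + 2·11 = 36; e = 34.2 − 36 = -1.8
t=13: ŷ = 14 + 2·13 = 40; e = 41 − 40 = 1
t=15: ŷ = 14 + 2·15 = 44; e = 42.8 − 44 = -1.2
t=17: ŷ = 14 + 2·17 = 48; e = 48.6 − 48 = 0.6
Signs: − + − − + − + − +
Runs: −×1, +×1, −×2, +×1, −×1, +×1, −×1, +×1 → 8

8 runs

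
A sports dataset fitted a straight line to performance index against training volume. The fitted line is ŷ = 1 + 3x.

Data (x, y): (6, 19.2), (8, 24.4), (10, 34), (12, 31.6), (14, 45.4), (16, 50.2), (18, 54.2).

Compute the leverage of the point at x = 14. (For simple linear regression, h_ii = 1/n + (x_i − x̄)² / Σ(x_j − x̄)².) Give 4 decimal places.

h = 0.1786

x̄ = (6 + 8 + 10 + 12 + 14 + 16 + 18)/7 = 12
Σ(x − x̄)² = 36 + 16 + 4 + 0 + 4 + 16 + 36 = 112
h = 1/7 + (2)²/112 = 0.142857 + 0.0357143 = 0.1786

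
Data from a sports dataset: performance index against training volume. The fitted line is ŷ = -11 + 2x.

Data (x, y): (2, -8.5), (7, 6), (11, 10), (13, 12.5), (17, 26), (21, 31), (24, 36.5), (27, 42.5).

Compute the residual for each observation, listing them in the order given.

x=2: ŷ = -11 + 2·2 = -7; e = -8.5 − (-7) = -1.5
x=7: ŷ = -11 + 2·7 = 3; e = 6 − 3 = 3
x=11: ŷ = -11 + 2·11 = 11; e = 10 − 11 = -1
x=13: ŷ = -11 + 2·13 = 15; e = 12.5 − 15 = -2.5
x=17: ŷ = -11 + 2·17 = 23; e = 26 − 23 = 3
x=21: ŷ = -11 + 2·21 = 31; e = 31 − 31 = 0
x=24: ŷ = -11 + 2·24 = 37; e = 36.5 − 37 = -0.5
x=27: ŷ = -11 + 2·27 = 43; e = 42.5 − 43 = -0.5

-1.5, 3, -1, -2.5, 3, 0, -0.5, -0.5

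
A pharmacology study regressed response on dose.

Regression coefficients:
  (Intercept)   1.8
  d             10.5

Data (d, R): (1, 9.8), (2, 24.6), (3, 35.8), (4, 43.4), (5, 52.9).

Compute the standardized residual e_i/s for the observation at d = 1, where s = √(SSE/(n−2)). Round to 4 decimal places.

-1.0246

d=1: ŷ = 1.8 + 10.5·1 = 12.3; e = 9.8 − 12.3 = -2.5
d=2: ŷ = 1.8 + 10.5·2 = 22.8; e = 24.6 − 22.8 = 1.8
d=3: ŷ = 1.8 + 10.5·3 = 33.3; e = 35.8 − 33.3 = 2.5
d=4: ŷ = 1.8 + 10.5·4 = 43.8; e = 43.4 − 43.8 = -0.4
d=5: ŷ = 1.8 + 10.5·5 = 54.3; e = 52.9 − 54.3 = -1.4
SSE = 6.25 + 3.24 + 6.25 + 0.16 + 1.96 = 17.86
s = √(17.86/3) = 2.43995
e/s = -2.5 / 2.43995 = -1.0246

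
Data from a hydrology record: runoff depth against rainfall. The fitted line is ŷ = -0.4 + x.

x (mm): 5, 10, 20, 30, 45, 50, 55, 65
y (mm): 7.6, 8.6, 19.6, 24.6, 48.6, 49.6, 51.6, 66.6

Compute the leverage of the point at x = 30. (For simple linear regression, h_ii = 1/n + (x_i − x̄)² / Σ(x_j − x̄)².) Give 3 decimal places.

x̄ = (5 + 10 + 20 + 30 + 45 + 50 + 55 + 65)/8 = 35
Σ(x − x̄)² = 900 + 625 + 225 + 25 + 100 + 225 + 400 + 900 = 3400
h = 1/8 + (-5)²/3400 = 0.125 + 0.00735294 = 0.132

h = 0.132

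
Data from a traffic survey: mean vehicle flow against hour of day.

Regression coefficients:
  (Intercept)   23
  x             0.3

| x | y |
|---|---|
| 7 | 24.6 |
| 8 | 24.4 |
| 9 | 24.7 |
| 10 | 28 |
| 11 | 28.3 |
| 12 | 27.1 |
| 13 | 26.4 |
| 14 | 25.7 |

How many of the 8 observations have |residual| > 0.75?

x=7: ŷ = 23 + 0.3·7 = 25.1; e = 24.6 − 25.1 = -0.5
x=8: ŷ = 23 + 0.3·8 = 25.4; e = 24.4 − 25.4 = -1
x=9: ŷ = 23 + 0.3·9 = 25.7; e = 24.7 − 25.7 = -1
x=10: ŷ = 23 + 0.3·10 = 26; e = 28 − 26 = 2
x=11: ŷ = 23 + 0.3·11 = 26.3; e = 28.3 − 26.3 = 2
x=12: ŷ = 23 + 0.3·12 = 26.6; e = 27.1 − 26.6 = 0.5
x=13: ŷ = 23 + 0.3·13 = 26.9; e = 26.4 − 26.9 = -0.5
x=14: ŷ = 23 + 0.3·14 = 27.2; e = 25.7 − 27.2 = -1.5
|e| > 0.75: x=8 (|e|=1), x=9 (|e|=1), x=10 (|e|=2), x=11 (|e|=2), x=14 (|e|=1.5) → 5

5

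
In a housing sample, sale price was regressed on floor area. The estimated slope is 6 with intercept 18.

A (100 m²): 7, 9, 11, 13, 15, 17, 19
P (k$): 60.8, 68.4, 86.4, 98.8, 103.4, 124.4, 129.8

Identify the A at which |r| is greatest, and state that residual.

A = 15, r = -4.6

A=7: ŷ = 18 + 6·7 = 60; r = 60.8 − 60 = 0.8
A=9: ŷ = 18 + 6·9 = 72; r = 68.4 − 72 = -3.6
A=11: ŷ = 18 + 6·11 = 84; r = 86.4 − 84 = 2.4
A=13: ŷ = 18 + 6·13 = 96; r = 98.8 − 96 = 2.8
A=15: ŷ = 18 + 6·15 = 108; r = 103.4 − 108 = -4.6
A=17: ŷ = 18 + 6·17 = 120; r = 124.4 − 120 = 4.4
A=19: ŷ = 18 + 6·19 = 132; r = 129.8 − 132 = -2.2
Largest |r| is 4.6 at A = 15, residual -4.6.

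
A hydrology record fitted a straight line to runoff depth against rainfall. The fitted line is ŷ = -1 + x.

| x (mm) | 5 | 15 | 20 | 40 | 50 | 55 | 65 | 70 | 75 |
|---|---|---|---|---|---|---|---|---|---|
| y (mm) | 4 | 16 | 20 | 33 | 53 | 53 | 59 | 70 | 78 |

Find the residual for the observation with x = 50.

ŷ = -1 + 50 = 49
r = 53 − 49 = 4

r = 4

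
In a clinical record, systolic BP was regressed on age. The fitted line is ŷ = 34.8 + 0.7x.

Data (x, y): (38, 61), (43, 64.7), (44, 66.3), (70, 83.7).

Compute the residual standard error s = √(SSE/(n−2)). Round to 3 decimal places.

x=38: ŷ = 34.8 + 0.7·38 = 61.4; r = 61 − 61.4 = -0.4
x=43: ŷ = 34.8 + 0.7·43 = 64.9; r = 64.7 − 64.9 = -0.2
x=44: ŷ = 34.8 + 0.7·44 = 65.6; r = 66.3 − 65.6 = 0.7
x=70: ŷ = 34.8 + 0.7·70 = 83.8; r = 83.7 − 83.8 = -0.1
SSE = 0.16 + 0.04 + 0.49 + 0.01 = 0.7
s = √(0.7/2) = √0.35 ≈ 0.592

s = 0.592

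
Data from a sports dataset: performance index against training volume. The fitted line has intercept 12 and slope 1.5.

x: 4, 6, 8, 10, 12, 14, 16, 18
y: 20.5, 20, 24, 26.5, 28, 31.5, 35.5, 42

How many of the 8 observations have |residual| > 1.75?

3

x=4: ŷ = 12 + 1.5·4 = 18; e = 20.5 − 18 = 2.5
x=6: ŷ = 12 + 1.5·6 = 21; e = 20 − 21 = -1
x=8: ŷ = 12 + 1.5·8 = 24; e = 24 − 24 = 0
x=10: ŷ = 12 + 1.5·10 = 27; e = 26.5 − 27 = -0.5
x=12: ŷ = 12 + 1.5·12 = 30; e = 28 − 30 = -2
x=14: ŷ = 12 + 1.5·14 = 33; e = 31.5 − 33 = -1.5
x=16: ŷ = 12 + 1.5·16 = 36; e = 35.5 − 36 = -0.5
x=18: ŷ = 12 + 1.5·18 = 39; e = 42 − 39 = 3
|e| > 1.75: x=4 (|e|=2.5), x=12 (|e|=2), x=18 (|e|=3) → 3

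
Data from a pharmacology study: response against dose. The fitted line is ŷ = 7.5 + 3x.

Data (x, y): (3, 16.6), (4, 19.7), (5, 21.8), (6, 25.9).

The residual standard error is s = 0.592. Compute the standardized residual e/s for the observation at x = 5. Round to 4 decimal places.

-1.1824

ŷ = 7.5 + 3·5 = 22.5
e = 21.8 − 22.5 = -0.7
e/s = -0.7 / 0.592 = -1.1824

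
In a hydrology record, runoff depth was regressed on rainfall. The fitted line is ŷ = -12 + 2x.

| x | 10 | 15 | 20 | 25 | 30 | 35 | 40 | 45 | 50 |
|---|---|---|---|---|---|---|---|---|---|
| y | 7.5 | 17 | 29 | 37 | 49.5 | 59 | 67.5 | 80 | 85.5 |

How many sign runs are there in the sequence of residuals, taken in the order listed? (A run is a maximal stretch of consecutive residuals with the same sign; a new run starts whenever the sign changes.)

7 runs

x=10: ŷ = -12 + 2·10 = 8; r = 7.5 − 8 = -0.5
x=15: ŷ = -12 + 2·15 = 18; r = 17 − 18 = -1
x=20: ŷ = -12 + 2·20 = 28; r = 29 − 28 = 1
x=25: ŷ = -12 + 2·25 = 38; r = 37 − 38 = -1
x=30: ŷ = -12 + 2·30 = 48; r = 49.5 − 48 = 1.5
x=35: ŷ = -12 + 2·35 = 58; r = 59 − 58 = 1
x=40: ŷ = -12 + 2·40 = 68; r = 67.5 − 68 = -0.5
x=45: ŷ = -12 + 2·45 = 78; r = 80 − 78 = 2
x=50: ŷ = -12 + 2·50 = 88; r = 85.5 − 88 = -2.5
Signs: − − + − + + − + −
Runs: −×2, +×1, −×1, +×2, −×1, +×1, −×1 → 7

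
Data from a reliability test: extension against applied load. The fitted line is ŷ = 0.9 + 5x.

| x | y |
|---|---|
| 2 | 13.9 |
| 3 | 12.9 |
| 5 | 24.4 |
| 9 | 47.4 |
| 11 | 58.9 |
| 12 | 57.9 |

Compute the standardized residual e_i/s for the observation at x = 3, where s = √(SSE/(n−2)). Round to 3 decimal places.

-0.943

x=2: ŷ = 0.9 + 5·2 = 10.9; e = 13.9 − 10.9 = 3
x=3: ŷ = 0.9 + 5·3 = 15.9; e = 12.9 − 15.9 = -3
x=5: ŷ = 0.9 + 5·5 = 25.9; e = 24.4 − 25.9 = -1.5
x=9: ŷ = 0.9 + 5·9 = 45.9; e = 47.4 − 45.9 = 1.5
x=11: ŷ = 0.9 + 5·11 = 55.9; e = 58.9 − 55.9 = 3
x=12: ŷ = 0.9 + 5·12 = 60.9; e = 57.9 − 60.9 = -3
SSE = 9 + 9 + 2.25 + 2.25 + 9 + 9 = 40.5
s = √(40.5/4) = 3.18198
e/s = -3 / 3.18198 = -0.943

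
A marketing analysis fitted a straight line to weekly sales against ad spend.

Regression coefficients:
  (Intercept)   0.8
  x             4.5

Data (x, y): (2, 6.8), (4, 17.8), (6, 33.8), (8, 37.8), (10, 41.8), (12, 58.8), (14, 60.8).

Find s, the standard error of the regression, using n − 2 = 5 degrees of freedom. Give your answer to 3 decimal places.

s = 4.195

x=2: ŷ = 0.8 + 4.5·2 = 9.8; e = 6.8 − 9.8 = -3
x=4: ŷ = 0.8 + 4.5·4 = 18.8; e = 17.8 − 18.8 = -1
x=6: ŷ = 0.8 + 4.5·6 = 27.8; e = 33.8 − 27.8 = 6
x=8: ŷ = 0.8 + 4.5·8 = 36.8; e = 37.8 − 36.8 = 1
x=10: ŷ = 0.8 + 4.5·10 = 45.8; e = 41.8 − 45.8 = -4
x=12: ŷ = 0.8 + 4.5·12 = 54.8; e = 58.8 − 54.8 = 4
x=14: ŷ = 0.8 + 4.5·14 = 63.8; e = 60.8 − 63.8 = -3
SSE = 9 + 1 + 36 + 1 + 16 + 16 + 9 = 88
s = √(88/5) = √17.6 ≈ 4.195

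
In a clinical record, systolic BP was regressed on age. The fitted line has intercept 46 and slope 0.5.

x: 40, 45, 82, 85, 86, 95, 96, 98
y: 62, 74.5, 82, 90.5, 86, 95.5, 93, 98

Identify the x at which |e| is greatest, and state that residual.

x=40: ŷ = 46 + 0.5·40 = 66; e = 62 − 66 = -4
x=45: ŷ = 46 + 0.5·45 = 68.5; e = 74.5 − 68.5 = 6
x=82: ŷ = 46 + 0.5·82 = 87; e = 82 − 87 = -5
x=85: ŷ = 46 + 0.5·85 = 88.5; e = 90.5 − 88.5 = 2
x=86: ŷ = 46 + 0.5·86 = 89; e = 86 − 89 = -3
x=95: ŷ = 46 + 0.5·95 = 93.5; e = 95.5 − 93.5 = 2
x=96: ŷ = 46 + 0.5·96 = 94; e = 93 − 94 = -1
x=98: ŷ = 46 + 0.5·98 = 95; e = 98 − 95 = 3
Largest |e| is 6 at x = 45, residual 6.

x = 45, e = 6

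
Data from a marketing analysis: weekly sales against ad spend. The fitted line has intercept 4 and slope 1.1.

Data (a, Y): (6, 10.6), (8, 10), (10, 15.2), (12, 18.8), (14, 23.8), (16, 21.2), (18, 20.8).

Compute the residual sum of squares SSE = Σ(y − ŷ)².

SSE = 38.96

a=6: Ŷ = 4 + 1.1·6 = 10.6; r = 10.6 − 10.6 = 0
a=8: Ŷ = 4 + 1.1·8 = 12.8; r = 10 − 12.8 = -2.8
a=10: Ŷ = 4 + 1.1·10 = 15; r = 15.2 − 15 = 0.2
a=12: Ŷ = 4 + 1.1·12 = 17.2; r = 18.8 − 17.2 = 1.6
a=14: Ŷ = 4 + 1.1·14 = 19.4; r = 23.8 − 19.4 = 4.4
a=16: Ŷ = 4 + 1.1·16 = 21.6; r = 21.2 − 21.6 = -0.4
a=18: Ŷ = 4 + 1.1·18 = 23.8; r = 20.8 − 23.8 = -3
SSE = 0 + 7.84 + 0.04 + 2.56 + 19.36 + 0.16 + 9 = 38.96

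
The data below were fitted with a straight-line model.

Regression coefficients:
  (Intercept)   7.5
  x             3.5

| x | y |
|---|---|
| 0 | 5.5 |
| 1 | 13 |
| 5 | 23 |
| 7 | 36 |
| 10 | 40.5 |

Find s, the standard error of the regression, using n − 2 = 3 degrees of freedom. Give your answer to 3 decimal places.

x=0: ŷ = 7.5 + 3.5·0 = 7.5; r = 5.5 − 7.5 = -2
x=1: ŷ = 7.5 + 3.5·1 = 11; r = 13 − 11 = 2
x=5: ŷ = 7.5 + 3.5·5 = 25; r = 23 − 25 = -2
x=7: ŷ = 7.5 + 3.5·7 = 32; r = 36 − 32 = 4
x=10: ŷ = 7.5 + 3.5·10 = 42.5; r = 40.5 − 42.5 = -2
SSE = 4 + 4 + 4 + 16 + 4 = 32
s = √(32/3) = √10.6667 ≈ 3.266

s = 3.266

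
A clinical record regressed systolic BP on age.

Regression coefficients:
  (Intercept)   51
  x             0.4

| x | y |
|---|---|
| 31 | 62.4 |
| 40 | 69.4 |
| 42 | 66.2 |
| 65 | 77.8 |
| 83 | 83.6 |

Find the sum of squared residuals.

SSE = 10.32

x=31: ŷ = 51 + 0.4·31 = 63.4; r = 62.4 − 63.4 = -1
x=40: ŷ = 51 + 0.4·40 = 67; r = 69.4 − 67 = 2.4
x=42: ŷ = 51 + 0.4·42 = 67.8; r = 66.2 − 67.8 = -1.6
x=65: ŷ = 51 + 0.4·65 = 77; r = 77.8 − 77 = 0.8
x=83: ŷ = 51 + 0.4·83 = 84.2; r = 83.6 − 84.2 = -0.6
SSE = 1 + 5.76 + 2.56 + 0.64 + 0.36 = 10.32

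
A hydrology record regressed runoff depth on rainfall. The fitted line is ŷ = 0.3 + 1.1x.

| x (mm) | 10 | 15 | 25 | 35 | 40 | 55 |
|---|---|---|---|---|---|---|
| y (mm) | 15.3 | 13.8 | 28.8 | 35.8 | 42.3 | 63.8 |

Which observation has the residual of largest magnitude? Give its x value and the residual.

x=10: ŷ = 0.3 + 1.1·10 = 11.3; e = 15.3 − 11.3 = 4
x=15: ŷ = 0.3 + 1.1·15 = 16.8; e = 13.8 − 16.8 = -3
x=25: ŷ = 0.3 + 1.1·25 = 27.8; e = 28.8 − 27.8 = 1
x=35: ŷ = 0.3 + 1.1·35 = 38.8; e = 35.8 − 38.8 = -3
x=40: ŷ = 0.3 + 1.1·40 = 44.3; e = 42.3 − 44.3 = -2
x=55: ŷ = 0.3 + 1.1·55 = 60.8; e = 63.8 − 60.8 = 3
Largest |e| is 4 at x = 10, residual 4.

x = 10, e = 4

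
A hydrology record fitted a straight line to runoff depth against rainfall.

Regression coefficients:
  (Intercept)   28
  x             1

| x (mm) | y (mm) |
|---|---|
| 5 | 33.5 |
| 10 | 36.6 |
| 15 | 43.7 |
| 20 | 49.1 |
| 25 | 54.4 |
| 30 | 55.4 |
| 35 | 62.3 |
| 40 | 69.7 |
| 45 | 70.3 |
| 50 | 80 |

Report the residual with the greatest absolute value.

x=5: ŷ = 28 + 5 = 33; r = 33.5 − 33 = 0.5
x=10: ŷ = 28 + 10 = 38; r = 36.6 − 38 = -1.4
x=15: ŷ = 28 + 15 = 43; r = 43.7 − 43 = 0.7
x=20: ŷ = 28 + 20 = 48; r = 49.1 − 48 = 1.1
x=25: ŷ = 28 + 25 = 53; r = 54.4 − 53 = 1.4
x=30: ŷ = 28 + 30 = 58; r = 55.4 − 58 = -2.6
x=35: ŷ = 28 + 35 = 63; r = 62.3 − 63 = -0.7
x=40: ŷ = 28 + 40 = 68; r = 69.7 − 68 = 1.7
x=45: ŷ = 28 + 45 = 73; r = 70.3 − 73 = -2.7
x=50: ŷ = 28 + 50 = 78; r = 80 − 78 = 2
Largest |r| is 2.7 at x = 45, residual -2.7.

r = -2.7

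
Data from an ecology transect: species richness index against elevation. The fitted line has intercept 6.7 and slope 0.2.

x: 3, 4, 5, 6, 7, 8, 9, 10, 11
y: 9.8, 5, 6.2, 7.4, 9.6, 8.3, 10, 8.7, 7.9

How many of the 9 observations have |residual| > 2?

x=3: ŷ = 6.7 + 0.2·3 = 7.3; r = 9.8 − 7.3 = 2.5
x=4: ŷ = 6.7 + 0.2·4 = 7.5; r = 5 − 7.5 = -2.5
x=5: ŷ = 6.7 + 0.2·5 = 7.7; r = 6.2 − 7.7 = -1.5
x=6: ŷ = 6.7 + 0.2·6 = 7.9; r = 7.4 − 7.9 = -0.5
x=7: ŷ = 6.7 + 0.2·7 = 8.1; r = 9.6 − 8.1 = 1.5
x=8: ŷ = 6.7 + 0.2·8 = 8.3; r = 8.3 − 8.3 = 0
x=9: ŷ = 6.7 + 0.2·9 = 8.5; r = 10 − 8.5 = 1.5
x=10: ŷ = 6.7 + 0.2·10 = 8.7; r = 8.7 − 8.7 = 0
x=11: ŷ = 6.7 + 0.2·11 = 8.9; r = 7.9 − 8.9 = -1
|r| > 2: x=3 (|r|=2.5), x=4 (|r|=2.5) → 2

2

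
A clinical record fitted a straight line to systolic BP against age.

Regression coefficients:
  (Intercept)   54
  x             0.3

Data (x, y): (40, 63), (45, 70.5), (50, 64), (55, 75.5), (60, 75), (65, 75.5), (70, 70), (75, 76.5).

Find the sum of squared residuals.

SSE = 106

x=40: ŷ = 54 + 0.3·40 = 66; r = 63 − 66 = -3
x=45: ŷ = 54 + 0.3·45 = 67.5; r = 70.5 − 67.5 = 3
x=50: ŷ = 54 + 0.3·50 = 69; r = 64 − 69 = -5
x=55: ŷ = 54 + 0.3·55 = 70.5; r = 75.5 − 70.5 = 5
x=60: ŷ = 54 + 0.3·60 = 72; r = 75 − 72 = 3
x=65: ŷ = 54 + 0.3·65 = 73.5; r = 75.5 − 73.5 = 2
x=70: ŷ = 54 + 0.3·70 = 75; r = 70 − 75 = -5
x=75: ŷ = 54 + 0.3·75 = 76.5; r = 76.5 − 76.5 = 0
SSE = 9 + 9 + 25 + 25 + 9 + 4 + 25 + 0 = 106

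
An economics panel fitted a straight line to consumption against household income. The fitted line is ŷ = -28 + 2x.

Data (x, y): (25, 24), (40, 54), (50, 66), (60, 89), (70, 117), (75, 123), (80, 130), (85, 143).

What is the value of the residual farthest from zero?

r = -6

x=25: ŷ = -28 + 2·25 = 22; r = 24 − 22 = 2
x=40: ŷ = -28 + 2·40 = 52; r = 54 − 52 = 2
x=50: ŷ = -28 + 2·50 = 72; r = 66 − 72 = -6
x=60: ŷ = -28 + 2·60 = 92; r = 89 − 92 = -3
x=70: ŷ = -28 + 2·70 = 112; r = 117 − 112 = 5
x=75: ŷ = -28 + 2·75 = 122; r = 123 − 122 = 1
x=80: ŷ = -28 + 2·80 = 132; r = 130 − 132 = -2
x=85: ŷ = -28 + 2·85 = 142; r = 143 − 142 = 1
Largest |r| is 6 at x = 50, residual -6.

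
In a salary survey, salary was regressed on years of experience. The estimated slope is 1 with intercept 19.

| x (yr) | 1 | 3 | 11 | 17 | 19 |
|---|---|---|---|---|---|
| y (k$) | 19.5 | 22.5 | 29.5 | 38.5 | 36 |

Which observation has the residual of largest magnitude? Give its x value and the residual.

x=1: ŷ = 19 + 1 = 20; e = 19.5 − 20 = -0.5
x=3: ŷ = 19 + 3 = 22; e = 22.5 − 22 = 0.5
x=11: ŷ = 19 + 11 = 30; e = 29.5 − 30 = -0.5
x=17: ŷ = 19 + 17 = 36; e = 38.5 − 36 = 2.5
x=19: ŷ = 19 + 19 = 38; e = 36 − 38 = -2
Largest |e| is 2.5 at x = 17, residual 2.5.

x = 17, e = 2.5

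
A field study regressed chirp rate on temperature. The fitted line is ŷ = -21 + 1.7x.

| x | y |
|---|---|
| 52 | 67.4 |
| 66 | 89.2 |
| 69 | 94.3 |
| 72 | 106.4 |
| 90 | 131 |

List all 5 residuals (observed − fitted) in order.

x=52: ŷ = -21 + 1.7·52 = 67.4; e = 67.4 − 67.4 = 0
x=66: ŷ = -21 + 1.7·66 = 91.2; e = 89.2 − 91.2 = -2
x=69: ŷ = -21 + 1.7·69 = 96.3; e = 94.3 − 96.3 = -2
x=72: ŷ = -21 + 1.7·72 = 101.4; e = 106.4 − 101.4 = 5
x=90: ŷ = -21 + 1.7·90 = 132; e = 131 − 132 = -1

0, -2, -2, 5, -1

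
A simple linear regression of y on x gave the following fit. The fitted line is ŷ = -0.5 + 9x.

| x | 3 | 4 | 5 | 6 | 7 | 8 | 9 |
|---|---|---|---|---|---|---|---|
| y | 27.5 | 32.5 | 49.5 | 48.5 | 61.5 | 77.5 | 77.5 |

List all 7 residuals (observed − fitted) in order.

1, -3, 5, -5, -1, 6, -3

x=3: ŷ = -0.5 + 9·3 = 26.5; r = 27.5 − 26.5 = 1
x=4: ŷ = -0.5 + 9·4 = 35.5; r = 32.5 − 35.5 = -3
x=5: ŷ = -0.5 + 9·5 = 44.5; r = 49.5 − 44.5 = 5
x=6: ŷ = -0.5 + 9·6 = 53.5; r = 48.5 − 53.5 = -5
x=7: ŷ = -0.5 + 9·7 = 62.5; r = 61.5 − 62.5 = -1
x=8: ŷ = -0.5 + 9·8 = 71.5; r = 77.5 − 71.5 = 6
x=9: ŷ = -0.5 + 9·9 = 80.5; r = 77.5 − 80.5 = -3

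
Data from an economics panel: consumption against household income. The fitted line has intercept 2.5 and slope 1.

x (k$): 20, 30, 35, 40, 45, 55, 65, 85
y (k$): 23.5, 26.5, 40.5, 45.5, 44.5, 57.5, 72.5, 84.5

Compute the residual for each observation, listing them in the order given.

x=20: ŷ = 2.5 + 20 = 22.5; e = 23.5 − 22.5 = 1
x=30: ŷ = 2.5 + 30 = 32.5; e = 26.5 − 32.5 = -6
x=35: ŷ = 2.5 + 35 = 37.5; e = 40.5 − 37.5 = 3
x=40: ŷ = 2.5 + 40 = 42.5; e = 45.5 − 42.5 = 3
x=45: ŷ = 2.5 + 45 = 47.5; e = 44.5 − 47.5 = -3
x=55: ŷ = 2.5 + 55 = 57.5; e = 57.5 − 57.5 = 0
x=65: ŷ = 2.5 + 65 = 67.5; e = 72.5 − 67.5 = 5
x=85: ŷ = 2.5 + 85 = 87.5; e = 84.5 − 87.5 = -3

1, -6, 3, 3, -3, 0, 5, -3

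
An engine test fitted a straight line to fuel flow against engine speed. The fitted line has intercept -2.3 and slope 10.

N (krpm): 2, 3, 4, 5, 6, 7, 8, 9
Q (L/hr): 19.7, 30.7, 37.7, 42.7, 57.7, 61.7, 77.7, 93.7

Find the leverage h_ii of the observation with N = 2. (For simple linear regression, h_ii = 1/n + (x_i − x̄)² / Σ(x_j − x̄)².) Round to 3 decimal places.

N̄ = (2 + 3 + 4 + 5 + 6 + 7 + 8 + 9)/8 = 5.5
Σ(N − N̄)² = 12.25 + 6.25 + 2.25 + 0.25 + 0.25 + 2.25 + 6.25 + 12.25 = 42
h = 1/8 + (-3.5)²/42 = 0.125 + 0.291667 = 0.417

h = 0.417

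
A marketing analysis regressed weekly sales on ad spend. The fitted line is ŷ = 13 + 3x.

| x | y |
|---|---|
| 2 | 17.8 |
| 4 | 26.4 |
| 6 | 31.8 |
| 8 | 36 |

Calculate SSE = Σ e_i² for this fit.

SSE = 5.04

x=2: ŷ = 13 + 3·2 = 19; e = 17.8 − 19 = -1.2
x=4: ŷ = 13 + 3·4 = 25; e = 26.4 − 25 = 1.4
x=6: ŷ = 13 + 3·6 = 31; e = 31.8 − 31 = 0.8
x=8: ŷ = 13 + 3·8 = 37; e = 36 − 37 = -1
SSE = 1.44 + 1.96 + 0.64 + 1 = 5.04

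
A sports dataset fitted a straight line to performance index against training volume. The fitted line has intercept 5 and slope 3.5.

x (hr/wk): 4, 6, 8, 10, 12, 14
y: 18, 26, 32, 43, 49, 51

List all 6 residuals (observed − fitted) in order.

-1, 0, -1, 3, 2, -3

x=4: ŷ = 5 + 3.5·4 = 19; r = 18 − 19 = -1
x=6: ŷ = 5 + 3.5·6 = 26; r = 26 − 26 = 0
x=8: ŷ = 5 + 3.5·8 = 33; r = 32 − 33 = -1
x=10: ŷ = 5 + 3.5·10 = 40; r = 43 − 40 = 3
x=12: ŷ = 5 + 3.5·12 = 47; r = 49 − 47 = 2
x=14: ŷ = 5 + 3.5·14 = 54; r = 51 − 54 = -3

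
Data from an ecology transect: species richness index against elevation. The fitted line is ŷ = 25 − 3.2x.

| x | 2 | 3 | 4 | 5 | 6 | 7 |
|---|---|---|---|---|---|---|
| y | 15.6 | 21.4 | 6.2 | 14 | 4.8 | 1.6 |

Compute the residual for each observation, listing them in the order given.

-3, 6, -6, 5, -1, -1

x=2: ŷ = 25 − 3.2·2 = 18.6; e = 15.6 − 18.6 = -3
x=3: ŷ = 25 − 3.2·3 = 15.4; e = 21.4 − 15.4 = 6
x=4: ŷ = 25 − 3.2·4 = 12.2; e = 6.2 − 12.2 = -6
x=5: ŷ = 25 − 3.2·5 = 9; e = 14 − 9 = 5
x=6: ŷ = 25 − 3.2·6 = 5.8; e = 4.8 − 5.8 = -1
x=7: ŷ = 25 − 3.2·7 = 2.6; e = 1.6 − 2.6 = -1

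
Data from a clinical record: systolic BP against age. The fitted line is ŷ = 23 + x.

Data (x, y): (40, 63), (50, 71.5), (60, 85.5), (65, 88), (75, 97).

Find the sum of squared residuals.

SSE = 9.5

x=40: ŷ = 23 + 40 = 63; e = 63 − 63 = 0
x=50: ŷ = 23 + 50 = 73; e = 71.5 − 73 = -1.5
x=60: ŷ = 23 + 60 = 83; e = 85.5 − 83 = 2.5
x=65: ŷ = 23 + 65 = 88; e = 88 − 88 = 0
x=75: ŷ = 23 + 75 = 98; e = 97 − 98 = -1
SSE = 0 + 2.25 + 6.25 + 0 + 1 = 9.5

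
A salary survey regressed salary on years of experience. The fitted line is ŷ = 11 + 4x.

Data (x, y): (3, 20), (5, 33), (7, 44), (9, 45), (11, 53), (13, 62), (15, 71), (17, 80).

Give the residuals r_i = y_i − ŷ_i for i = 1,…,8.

-3, 2, 5, -2, -2, -1, 0, 1

x=3: ŷ = 11 + 4·3 = 23; r = 20 − 23 = -3
x=5: ŷ = 11 + 4·5 = 31; r = 33 − 31 = 2
x=7: ŷ = 11 + 4·7 = 39; r = 44 − 39 = 5
x=9: ŷ = 11 + 4·9 = 47; r = 45 − 47 = -2
x=11: ŷ = 11 + 4·11 = 55; r = 53 − 55 = -2
x=13: ŷ = 11 + 4·13 = 63; r = 62 − 63 = -1
x=15: ŷ = 11 + 4·15 = 71; r = 71 − 71 = 0
x=17: ŷ = 11 + 4·17 = 79; r = 80 − 79 = 1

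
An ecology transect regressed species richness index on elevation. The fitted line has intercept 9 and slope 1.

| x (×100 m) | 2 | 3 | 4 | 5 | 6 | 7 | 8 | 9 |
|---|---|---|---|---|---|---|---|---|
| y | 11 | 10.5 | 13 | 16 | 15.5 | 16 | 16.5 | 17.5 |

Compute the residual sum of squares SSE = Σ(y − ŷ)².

SSE = 7

x=2: ŷ = 9 + 2 = 11; r = 11 − 11 = 0
x=3: ŷ = 9 + 3 = 12; r = 10.5 − 12 = -1.5
x=4: ŷ = 9 + 4 = 13; r = 13 − 13 = 0
x=5: ŷ = 9 + 5 = 14; r = 16 − 14 = 2
x=6: ŷ = 9 + 6 = 15; r = 15.5 − 15 = 0.5
x=7: ŷ = 9 + 7 = 16; r = 16 − 16 = 0
x=8: ŷ = 9 + 8 = 17; r = 16.5 − 17 = -0.5
x=9: ŷ = 9 + 9 = 18; r = 17.5 − 18 = -0.5
SSE = 0 + 2.25 + 0 + 4 + 0.25 + 0 + 0.25 + 0.25 = 7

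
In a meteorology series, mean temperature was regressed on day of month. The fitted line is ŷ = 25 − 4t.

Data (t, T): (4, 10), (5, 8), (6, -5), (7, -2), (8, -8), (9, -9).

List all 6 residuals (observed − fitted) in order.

t=4: ŷ = 25 − 4·4 = 9; r = 10 − 9 = 1
t=5: ŷ = 25 − 4·5 = 5; r = 8 − 5 = 3
t=6: ŷ = 25 − 4·6 = 1; r = -5 − 1 = -6
t=7: ŷ = 25 − 4·7 = -3; r = -2 − (-3) = 1
t=8: ŷ = 25 − 4·8 = -7; r = -8 − (-7) = -1
t=9: ŷ = 25 − 4·9 = -11; r = -9 − (-11) = 2

1, 3, -6, 1, -1, 2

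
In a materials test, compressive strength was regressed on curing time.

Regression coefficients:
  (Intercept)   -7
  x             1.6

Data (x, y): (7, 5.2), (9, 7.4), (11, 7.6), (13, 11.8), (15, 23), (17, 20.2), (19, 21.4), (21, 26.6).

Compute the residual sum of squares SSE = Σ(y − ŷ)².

SSE = 54

x=7: ŷ = -7 + 1.6·7 = 4.2; r = 5.2 − 4.2 = 1
x=9: ŷ = -7 + 1.6·9 = 7.4; r = 7.4 − 7.4 = 0
x=11: ŷ = -7 + 1.6·11 = 10.6; r = 7.6 − 10.6 = -3
x=13: ŷ = -7 + 1.6·13 = 13.8; r = 11.8 − 13.8 = -2
x=15: ŷ = -7 + 1.6·15 = 17; r = 23 − 17 = 6
x=17: ŷ = -7 + 1.6·17 = 20.2; r = 20.2 − 20.2 = 0
x=19: ŷ = -7 + 1.6·19 = 23.4; r = 21.4 − 23.4 = -2
x=21: ŷ = -7 + 1.6·21 = 26.6; r = 26.6 − 26.6 = 0
SSE = 1 + 0 + 9 + 4 + 36 + 0 + 4 + 0 = 54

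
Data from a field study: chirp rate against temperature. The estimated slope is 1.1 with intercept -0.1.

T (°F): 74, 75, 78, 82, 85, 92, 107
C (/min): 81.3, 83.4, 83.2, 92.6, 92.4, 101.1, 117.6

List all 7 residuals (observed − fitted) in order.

T=74: ŷ = -0.1 + 1.1·74 = 81.3; r = 81.3 − 81.3 = 0
T=75: ŷ = -0.1 + 1.1·75 = 82.4; r = 83.4 − 82.4 = 1
T=78: ŷ = -0.1 + 1.1·78 = 85.7; r = 83.2 − 85.7 = -2.5
T=82: ŷ = -0.1 + 1.1·82 = 90.1; r = 92.6 − 90.1 = 2.5
T=85: ŷ = -0.1 + 1.1·85 = 93.4; r = 92.4 − 93.4 = -1
T=92: ŷ = -0.1 + 1.1·92 = 101.1; r = 101.1 − 101.1 = 0
T=107: ŷ = -0.1 + 1.1·107 = 117.6; r = 117.6 − 117.6 = 0

0, 1, -2.5, 2.5, -1, 0, 0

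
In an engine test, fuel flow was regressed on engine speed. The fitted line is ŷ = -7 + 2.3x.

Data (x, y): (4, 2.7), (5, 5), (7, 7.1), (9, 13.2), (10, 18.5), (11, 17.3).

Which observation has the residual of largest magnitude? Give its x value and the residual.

x = 10, r = 2.5

x=4: ŷ = -7 + 2.3·4 = 2.2; r = 2.7 − 2.2 = 0.5
x=5: ŷ = -7 + 2.3·5 = 4.5; r = 5 − 4.5 = 0.5
x=7: ŷ = -7 + 2.3·7 = 9.1; r = 7.1 − 9.1 = -2
x=9: ŷ = -7 + 2.3·9 = 13.7; r = 13.2 − 13.7 = -0.5
x=10: ŷ = -7 + 2.3·10 = 16; r = 18.5 − 16 = 2.5
x=11: ŷ = -7 + 2.3·11 = 18.3; r = 17.3 − 18.3 = -1
Largest |r| is 2.5 at x = 10, residual 2.5.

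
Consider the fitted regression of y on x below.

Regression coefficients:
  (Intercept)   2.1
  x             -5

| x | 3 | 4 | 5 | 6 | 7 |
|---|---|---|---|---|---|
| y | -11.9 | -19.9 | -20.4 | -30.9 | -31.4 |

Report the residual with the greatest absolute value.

e = -3

x=3: ŷ = 2.1 − 5·3 = -12.9; e = -11.9 − (-12.9) = 1
x=4: ŷ = 2.1 − 5·4 = -17.9; e = -19.9 − (-17.9) = -2
x=5: ŷ = 2.1 − 5·5 = -22.9; e = -20.4 − (-22.9) = 2.5
x=6: ŷ = 2.1 − 5·6 = -27.9; e = -30.9 − (-27.9) = -3
x=7: ŷ = 2.1 − 5·7 = -32.9; e = -31.4 − (-32.9) = 1.5
Largest |e| is 3 at x = 6, residual -3.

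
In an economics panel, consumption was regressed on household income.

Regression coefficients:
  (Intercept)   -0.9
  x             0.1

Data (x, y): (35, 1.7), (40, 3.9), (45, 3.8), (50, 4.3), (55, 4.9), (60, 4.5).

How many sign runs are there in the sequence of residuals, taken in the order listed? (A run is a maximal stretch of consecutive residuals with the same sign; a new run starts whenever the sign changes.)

x=35: ŷ = -0.9 + 0.1·35 = 2.6; r = 1.7 − 2.6 = -0.9
x=40: ŷ = -0.9 + 0.1·40 = 3.1; r = 3.9 − 3.1 = 0.8
x=45: ŷ = -0.9 + 0.1·45 = 3.6; r = 3.8 − 3.6 = 0.2
x=50: ŷ = -0.9 + 0.1·50 = 4.1; r = 4.3 − 4.1 = 0.2
x=55: ŷ = -0.9 + 0.1·55 = 4.6; r = 4.9 − 4.6 = 0.3
x=60: ŷ = -0.9 + 0.1·60 = 5.1; r = 4.5 − 5.1 = -0.6
Signs: − + + + + −
Runs: −×1, +×4, −×1 → 3

3 runs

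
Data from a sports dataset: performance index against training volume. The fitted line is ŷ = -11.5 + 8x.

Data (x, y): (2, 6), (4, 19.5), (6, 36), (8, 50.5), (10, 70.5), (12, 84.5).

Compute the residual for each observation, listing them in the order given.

1.5, -1, -0.5, -2, 2, 0

x=2: ŷ = -11.5 + 8·2 = 4.5; r = 6 − 4.5 = 1.5
x=4: ŷ = -11.5 + 8·4 = 20.5; r = 19.5 − 20.5 = -1
x=6: ŷ = -11.5 + 8·6 = 36.5; r = 36 − 36.5 = -0.5
x=8: ŷ = -11.5 + 8·8 = 52.5; r = 50.5 − 52.5 = -2
x=10: ŷ = -11.5 + 8·10 = 68.5; r = 70.5 − 68.5 = 2
x=12: ŷ = -11.5 + 8·12 = 84.5; r = 84.5 − 84.5 = 0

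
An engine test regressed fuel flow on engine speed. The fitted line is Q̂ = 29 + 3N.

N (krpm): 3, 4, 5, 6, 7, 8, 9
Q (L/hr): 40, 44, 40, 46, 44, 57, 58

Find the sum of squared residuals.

N=3: Q̂ = 29 + 3·3 = 38; r = 40 − 38 = 2
N=4: Q̂ = 29 + 3·4 = 41; r = 44 − 41 = 3
N=5: Q̂ = 29 + 3·5 = 44; r = 40 − 44 = -4
N=6: Q̂ = 29 + 3·6 = 47; r = 46 − 47 = -1
N=7: Q̂ = 29 + 3·7 = 50; r = 44 − 50 = -6
N=8: Q̂ = 29 + 3·8 = 53; r = 57 − 53 = 4
N=9: Q̂ = 29 + 3·9 = 56; r = 58 − 56 = 2
SSE = 4 + 9 + 16 + 1 + 36 + 16 + 4 = 86

SSE = 86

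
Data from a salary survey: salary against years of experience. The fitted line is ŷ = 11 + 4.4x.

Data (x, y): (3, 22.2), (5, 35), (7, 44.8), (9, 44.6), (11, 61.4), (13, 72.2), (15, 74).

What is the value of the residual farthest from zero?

x=3: ŷ = 11 + 4.4·3 = 24.2; r = 22.2 − 24.2 = -2
x=5: ŷ = 11 + 4.4·5 = 33; r = 35 − 33 = 2
x=7: ŷ = 11 + 4.4·7 = 41.8; r = 44.8 − 41.8 = 3
x=9: ŷ = 11 + 4.4·9 = 50.6; r = 44.6 − 50.6 = -6
x=11: ŷ = 11 + 4.4·11 = 59.4; r = 61.4 − 59.4 = 2
x=13: ŷ = 11 + 4.4·13 = 68.2; r = 72.2 − 68.2 = 4
x=15: ŷ = 11 + 4.4·15 = 77; r = 74 − 77 = -3
Largest |r| is 6 at x = 9, residual -6.

r = -6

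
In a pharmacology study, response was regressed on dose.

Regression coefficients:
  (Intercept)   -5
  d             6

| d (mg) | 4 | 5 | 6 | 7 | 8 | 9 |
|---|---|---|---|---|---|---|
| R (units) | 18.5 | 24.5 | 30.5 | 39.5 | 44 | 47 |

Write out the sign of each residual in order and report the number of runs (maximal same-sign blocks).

d=4: ŷ = -5 + 6·4 = 19; e = 18.5 − 19 = -0.5
d=5: ŷ = -5 + 6·5 = 25; e = 24.5 − 25 = -0.5
d=6: ŷ = -5 + 6·6 = 31; e = 30.5 − 31 = -0.5
d=7: ŷ = -5 + 6·7 = 37; e = 39.5 − 37 = 2.5
d=8: ŷ = -5 + 6·8 = 43; e = 44 − 43 = 1
d=9: ŷ = -5 + 6·9 = 49; e = 47 − 49 = -2
Signs: − − − + + −
Runs: −×3, +×2, −×1 → 3

3 runs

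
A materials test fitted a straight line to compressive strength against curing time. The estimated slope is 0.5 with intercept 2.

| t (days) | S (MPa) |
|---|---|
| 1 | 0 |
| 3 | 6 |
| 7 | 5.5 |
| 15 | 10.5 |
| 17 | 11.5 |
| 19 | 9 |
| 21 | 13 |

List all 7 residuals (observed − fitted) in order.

-2.5, 2.5, 0, 1, 1, -2.5, 0.5

t=1: Ŝ = 2 + 0.5·1 = 2.5; e = 0 − 2.5 = -2.5
t=3: Ŝ = 2 + 0.5·3 = 3.5; e = 6 − 3.5 = 2.5
t=7: Ŝ = 2 + 0.5·7 = 5.5; e = 5.5 − 5.5 = 0
t=15: Ŝ = 2 + 0.5·15 = 9.5; e = 10.5 − 9.5 = 1
t=17: Ŝ = 2 + 0.5·17 = 10.5; e = 11.5 − 10.5 = 1
t=19: Ŝ = 2 + 0.5·19 = 11.5; e = 9 − 11.5 = -2.5
t=21: Ŝ = 2 + 0.5·21 = 12.5; e = 13 − 12.5 = 0.5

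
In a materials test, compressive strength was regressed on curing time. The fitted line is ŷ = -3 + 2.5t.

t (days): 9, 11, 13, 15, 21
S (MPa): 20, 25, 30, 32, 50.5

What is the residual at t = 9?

ŷ = -3 + 2.5·9 = 19.5
e = 20 − 19.5 = 0.5

e = 0.5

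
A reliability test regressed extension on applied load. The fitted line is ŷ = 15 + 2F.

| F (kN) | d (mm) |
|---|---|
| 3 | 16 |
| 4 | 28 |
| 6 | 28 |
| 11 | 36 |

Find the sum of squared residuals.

SSE = 52

F=3: ŷ = 15 + 2·3 = 21; e = 16 − 21 = -5
F=4: ŷ = 15 + 2·4 = 23; e = 28 − 23 = 5
F=6: ŷ = 15 + 2·6 = 27; e = 28 − 27 = 1
F=11: ŷ = 15 + 2·11 = 37; e = 36 − 37 = -1
SSE = 25 + 25 + 1 + 1 = 52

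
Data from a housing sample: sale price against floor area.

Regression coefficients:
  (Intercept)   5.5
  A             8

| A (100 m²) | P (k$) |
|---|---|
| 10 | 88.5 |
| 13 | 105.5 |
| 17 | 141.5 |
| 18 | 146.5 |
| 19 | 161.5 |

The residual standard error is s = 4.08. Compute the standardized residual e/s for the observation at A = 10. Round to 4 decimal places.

0.7353

ŷ = 5.5 + 8·10 = 85.5
e = 88.5 − 85.5 = 3
e/s = 3 / 4.08 = 0.7353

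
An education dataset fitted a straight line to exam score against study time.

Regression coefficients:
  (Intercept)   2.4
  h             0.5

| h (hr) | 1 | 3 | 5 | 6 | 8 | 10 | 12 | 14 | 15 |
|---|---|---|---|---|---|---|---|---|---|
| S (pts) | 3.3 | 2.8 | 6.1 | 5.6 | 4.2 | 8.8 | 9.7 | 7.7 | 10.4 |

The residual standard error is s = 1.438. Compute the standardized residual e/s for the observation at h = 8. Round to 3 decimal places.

Ŝ = 2.4 + 0.5·8 = 6.4
e = 4.2 − 6.4 = -2.2
e/s = -2.2 / 1.438 = -1.530

-1.530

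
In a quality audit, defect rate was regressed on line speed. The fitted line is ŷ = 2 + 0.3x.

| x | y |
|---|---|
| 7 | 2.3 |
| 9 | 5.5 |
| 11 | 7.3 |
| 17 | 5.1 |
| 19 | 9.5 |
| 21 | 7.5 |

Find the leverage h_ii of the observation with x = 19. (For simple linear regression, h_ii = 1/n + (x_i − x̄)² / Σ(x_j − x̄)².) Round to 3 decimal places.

h = 0.317

x̄ = (7 + 9 + 11 + 17 + 19 + 21)/6 = 14
Σ(x − x̄)² = 49 + 25 + 9 + 9 + 25 + 49 = 166
h = 1/6 + (5)²/166 = 0.166667 + 0.150602 = 0.317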